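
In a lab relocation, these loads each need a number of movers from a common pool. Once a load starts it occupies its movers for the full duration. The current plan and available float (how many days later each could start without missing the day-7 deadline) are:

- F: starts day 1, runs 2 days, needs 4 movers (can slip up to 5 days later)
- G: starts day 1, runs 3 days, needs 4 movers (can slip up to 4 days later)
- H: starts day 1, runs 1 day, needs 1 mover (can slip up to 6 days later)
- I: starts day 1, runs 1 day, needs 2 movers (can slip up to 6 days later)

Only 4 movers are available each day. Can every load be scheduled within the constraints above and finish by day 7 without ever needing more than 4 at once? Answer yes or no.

yes

Schedule F@1, G@3, H@6, I@6: d1:4  d2:4  d3:4  d4:4  d5:4  d6:3  d7:0 — peak 4 ≤ 4.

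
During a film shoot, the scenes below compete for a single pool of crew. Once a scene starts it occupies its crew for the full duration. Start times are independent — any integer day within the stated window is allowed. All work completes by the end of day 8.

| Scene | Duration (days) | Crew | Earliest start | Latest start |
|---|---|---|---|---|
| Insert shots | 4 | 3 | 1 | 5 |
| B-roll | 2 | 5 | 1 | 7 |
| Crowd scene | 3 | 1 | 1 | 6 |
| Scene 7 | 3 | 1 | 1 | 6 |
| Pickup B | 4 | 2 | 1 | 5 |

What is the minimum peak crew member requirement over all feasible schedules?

6

Early-start (Insert shots@1, B-roll@1, Crowd scene@1, Scene 7@1, Pickup B@1) gives peak 12: d1:12  d2:12  d3:7  d4:5  d5:0  d6:0  d7:0  d8:0.
Shift B-roll→5, Scene 7→4.
Schedule Insert shots@1, B-roll@5, Crowd scene@1, Scene 7@4, Pickup B@1: d1:6  d2:6  d3:6  d4:6  d5:6  d6:6  d7:0  d8:0 — peak 6.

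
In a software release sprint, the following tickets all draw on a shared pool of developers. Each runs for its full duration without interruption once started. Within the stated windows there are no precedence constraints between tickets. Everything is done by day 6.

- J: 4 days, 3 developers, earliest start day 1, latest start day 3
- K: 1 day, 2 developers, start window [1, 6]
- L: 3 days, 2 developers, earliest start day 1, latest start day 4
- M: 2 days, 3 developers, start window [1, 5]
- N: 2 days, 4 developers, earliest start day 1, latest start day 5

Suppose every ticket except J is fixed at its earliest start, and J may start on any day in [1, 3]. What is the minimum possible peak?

11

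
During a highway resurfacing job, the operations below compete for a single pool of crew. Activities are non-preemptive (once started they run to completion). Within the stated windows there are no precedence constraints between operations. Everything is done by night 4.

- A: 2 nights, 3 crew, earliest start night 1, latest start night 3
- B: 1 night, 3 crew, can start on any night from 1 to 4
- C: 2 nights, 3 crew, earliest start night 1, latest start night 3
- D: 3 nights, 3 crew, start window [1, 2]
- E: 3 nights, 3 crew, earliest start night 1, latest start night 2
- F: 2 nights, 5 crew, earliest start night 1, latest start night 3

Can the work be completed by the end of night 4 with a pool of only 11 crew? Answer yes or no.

The minimum achievable peak is 12; 11 < 12, so no feasible schedule stays within the cap.

no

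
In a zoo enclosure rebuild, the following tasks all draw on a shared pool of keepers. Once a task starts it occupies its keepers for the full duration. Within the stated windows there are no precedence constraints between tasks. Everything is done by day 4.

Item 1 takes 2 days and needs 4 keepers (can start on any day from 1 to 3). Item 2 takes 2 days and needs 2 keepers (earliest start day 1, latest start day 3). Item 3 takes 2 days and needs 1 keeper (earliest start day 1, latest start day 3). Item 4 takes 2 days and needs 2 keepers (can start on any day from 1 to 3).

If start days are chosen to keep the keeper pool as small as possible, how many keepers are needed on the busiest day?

5

Early-start (Item 1@1, Item 2@1, Item 3@1, Item 4@1) gives peak 9: d1:9  d2:9  d3:0  d4:0.
Shift Item 2→3, Item 4→3.
Schedule Item 1@1, Item 2@3, Item 3@1, Item 4@3: d1:5  d2:5  d3:4  d4:4 — peak 5.
Total keeper-days = 18 over 4 days ⇒ peak ≥ ⌈18/4⌉ = 5, so 5 is optimal.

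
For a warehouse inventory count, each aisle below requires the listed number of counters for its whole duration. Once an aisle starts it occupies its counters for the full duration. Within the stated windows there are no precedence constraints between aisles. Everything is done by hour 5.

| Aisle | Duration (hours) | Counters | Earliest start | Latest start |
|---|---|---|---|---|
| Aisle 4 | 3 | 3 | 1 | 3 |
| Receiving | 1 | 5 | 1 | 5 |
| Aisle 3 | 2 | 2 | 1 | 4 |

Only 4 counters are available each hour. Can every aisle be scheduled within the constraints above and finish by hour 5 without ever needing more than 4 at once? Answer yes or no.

The minimum achievable peak is 5; 4 < 5, so no feasible schedule stays within the cap.

no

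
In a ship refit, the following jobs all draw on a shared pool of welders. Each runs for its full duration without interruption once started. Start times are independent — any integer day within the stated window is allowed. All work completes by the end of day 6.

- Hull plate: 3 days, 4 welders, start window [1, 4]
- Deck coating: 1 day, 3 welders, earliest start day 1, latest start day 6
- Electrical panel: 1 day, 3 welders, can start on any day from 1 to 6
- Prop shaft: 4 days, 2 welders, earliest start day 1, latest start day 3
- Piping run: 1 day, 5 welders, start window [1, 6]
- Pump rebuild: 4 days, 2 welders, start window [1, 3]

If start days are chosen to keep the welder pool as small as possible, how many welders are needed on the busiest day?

8

Early-start (Hull plate@1, Deck coating@1, Electrical panel@1, Prop shaft@1, Piping run@1, Pump rebuild@1) gives peak 19: d1:19  d2:8  d3:8  d4:4  d5:0  d6:0.
Shift Electrical panel→4, Prop shaft→2, Piping run→6, Pump rebuild→2.
Schedule Hull plate@1, Deck coating@1, Electrical panel@4, Prop shaft@2, Piping run@6, Pump rebuild@2: d1:7  d2:8  d3:8  d4:7  d5:4  d6:5 — peak 8.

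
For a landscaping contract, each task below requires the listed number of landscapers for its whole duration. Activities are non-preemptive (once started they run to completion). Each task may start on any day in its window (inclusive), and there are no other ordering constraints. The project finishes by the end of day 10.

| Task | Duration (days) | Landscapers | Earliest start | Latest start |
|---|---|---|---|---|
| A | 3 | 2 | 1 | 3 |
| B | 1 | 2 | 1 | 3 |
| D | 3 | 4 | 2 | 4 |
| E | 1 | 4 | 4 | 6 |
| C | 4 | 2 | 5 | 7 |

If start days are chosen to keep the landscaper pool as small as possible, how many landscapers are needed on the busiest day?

6

Early-start (A@1, B@1, D@2, E@4, C@5) gives peak 8: d1:4  d2:6  d3:6  d4:8  d5:2  d6:2  d7:2  d8:2  d9:0  d10:0.
Shift E→5.
Schedule A@1, B@1, D@2, E@5, C@5: d1:4  d2:6  d3:6  d4:4  d5:6  d6:2  d7:2  d8:2  d9:0  d10:0 — peak 6.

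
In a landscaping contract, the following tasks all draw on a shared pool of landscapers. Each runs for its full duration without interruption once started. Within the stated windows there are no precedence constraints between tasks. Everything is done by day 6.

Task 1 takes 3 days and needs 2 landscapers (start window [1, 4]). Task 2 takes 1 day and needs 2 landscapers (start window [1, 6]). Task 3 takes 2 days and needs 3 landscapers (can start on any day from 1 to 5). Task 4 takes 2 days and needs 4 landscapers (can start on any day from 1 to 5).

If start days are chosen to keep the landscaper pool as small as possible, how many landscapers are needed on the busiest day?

Early-start (Task 1@1, Task 2@1, Task 3@1, Task 4@1) gives peak 11: d1:11  d2:9  d3:2  d4:0  d5:0  d6:0.
Shift Task 3→2, Task 4→4.
Schedule Task 1@1, Task 2@1, Task 3@2, Task 4@4: d1:4  d2:5  d3:5  d4:4  d5:4  d6:0 — peak 5.

5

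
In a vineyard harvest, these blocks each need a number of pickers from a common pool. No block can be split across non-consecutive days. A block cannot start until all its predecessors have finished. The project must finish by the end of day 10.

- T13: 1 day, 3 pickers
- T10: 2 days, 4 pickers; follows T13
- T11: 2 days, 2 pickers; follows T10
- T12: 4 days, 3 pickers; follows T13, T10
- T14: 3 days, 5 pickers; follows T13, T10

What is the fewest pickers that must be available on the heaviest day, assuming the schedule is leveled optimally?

5

Early-start (T13@1, T10@2, T11@4, T12@4, T14@4) gives peak 10: d1:3  d2:4  d3:4  d4:10  d5:10  d6:8  d7:3  d8:0  d9:0  d10:0.
Shift T14→8.
Schedule T13@1, T10@2, T11@4, T12@4, T14@8: d1:3  d2:4  d3:4  d4:5  d5:5  d6:3  d7:3  d8:5  d9:5  d10:5 — peak 5.
Total picker-days = 42 over 10 days ⇒ peak ≥ ⌈42/10⌉ = 5, so 5 is optimal.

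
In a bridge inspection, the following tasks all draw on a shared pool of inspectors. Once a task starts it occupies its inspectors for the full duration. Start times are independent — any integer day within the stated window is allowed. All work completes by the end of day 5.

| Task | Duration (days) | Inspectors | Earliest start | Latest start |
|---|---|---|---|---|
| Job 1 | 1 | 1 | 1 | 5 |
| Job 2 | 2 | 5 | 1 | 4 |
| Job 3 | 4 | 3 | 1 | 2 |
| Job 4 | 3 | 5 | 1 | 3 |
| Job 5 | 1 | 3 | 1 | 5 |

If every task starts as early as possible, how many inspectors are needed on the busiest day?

Early-start schedule: Job 1@1, Job 2@1, Job 3@1, Job 4@1, Job 5@1.
Load per day: day 1: 17, day 2: 13, day 3: 8, day 4: 3, day 5: 0.
Peak is 17.

17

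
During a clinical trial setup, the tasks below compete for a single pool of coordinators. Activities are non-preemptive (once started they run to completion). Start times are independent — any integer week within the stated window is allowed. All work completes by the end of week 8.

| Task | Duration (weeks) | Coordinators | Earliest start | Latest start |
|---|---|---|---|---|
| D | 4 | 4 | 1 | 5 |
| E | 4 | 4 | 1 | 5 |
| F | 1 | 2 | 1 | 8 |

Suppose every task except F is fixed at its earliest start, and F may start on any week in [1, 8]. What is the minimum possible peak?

8

F@1: w1:10  w2:8  w3:8  w4:8  w5:0  w6:0  w7:0  w8:0 → peak 10
F@2: w1:8  w2:10  w3:8  w4:8  w5:0  w6:0  w7:0  w8:0 → peak 10
F@3: w1:8  w2:8  w3:10  w4:8  w5:0  w6:0  w7:0  w8:0 → peak 10
F@4: w1:8  w2:8  w3:8  w4:10  w5:0  w6:0  w7:0  w8:0 → peak 10
F@5: w1:8  w2:8  w3:8  w4:8  w5:2  w6:0  w7:0  w8:0 → peak 8
F@6: w1:8  w2:8  w3:8  w4:8  w5:0  w6:2  w7:0  w8:0 → peak 8
F@7: w1:8  w2:8  w3:8  w4:8  w5:0  w6:0  w7:2  w8:0 → peak 8
F@8: w1:8  w2:8  w3:8  w4:8  w5:0  w6:0  w7:0  w8:2 → peak 8
Best is F@5, peak 8.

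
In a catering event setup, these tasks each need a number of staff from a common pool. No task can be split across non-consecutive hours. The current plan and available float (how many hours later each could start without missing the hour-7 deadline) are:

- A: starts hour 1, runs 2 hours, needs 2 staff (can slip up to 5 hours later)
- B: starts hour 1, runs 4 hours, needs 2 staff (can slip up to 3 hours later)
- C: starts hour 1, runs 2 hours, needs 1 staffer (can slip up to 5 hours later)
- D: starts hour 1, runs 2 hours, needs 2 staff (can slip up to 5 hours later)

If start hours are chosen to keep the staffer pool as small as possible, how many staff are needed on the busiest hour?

Early-start (A@1, B@1, C@1, D@1) gives peak 7: h1:7  h2:7  h3:2  h4:2  h5:0  h6:0  h7:0.
Shift C→3, D→5.
Schedule A@1, B@1, C@3, D@5: h1:4  h2:4  h3:3  h4:3  h5:2  h6:2  h7:0 — peak 4.

4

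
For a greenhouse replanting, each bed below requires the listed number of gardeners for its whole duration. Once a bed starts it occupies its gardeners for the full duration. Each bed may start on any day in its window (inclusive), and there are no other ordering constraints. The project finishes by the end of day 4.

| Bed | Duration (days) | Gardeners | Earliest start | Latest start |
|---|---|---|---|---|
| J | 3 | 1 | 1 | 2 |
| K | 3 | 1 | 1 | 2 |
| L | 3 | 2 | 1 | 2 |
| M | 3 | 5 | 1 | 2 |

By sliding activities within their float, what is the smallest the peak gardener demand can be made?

9

Schedule J@1, K@1, L@1, M@1: d1:9  d2:9  d3:9  d4:0 — peak 9.
No arrangement of the 16 feasible schedules does better.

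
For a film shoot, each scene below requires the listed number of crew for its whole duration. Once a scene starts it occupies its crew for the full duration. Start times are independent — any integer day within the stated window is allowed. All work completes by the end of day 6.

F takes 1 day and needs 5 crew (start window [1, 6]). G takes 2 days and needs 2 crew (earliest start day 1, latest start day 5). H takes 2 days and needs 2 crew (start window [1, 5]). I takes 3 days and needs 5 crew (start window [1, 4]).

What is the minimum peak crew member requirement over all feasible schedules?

5

Early-start (F@1, G@1, H@1, I@1) gives peak 14: d1:14  d2:9  d3:5  d4:0  d5:0  d6:0.
Shift G→2, H→2, I→4.
Schedule F@1, G@2, H@2, I@4: d1:5  d2:4  d3:4  d4:5  d5:5  d6:5 — peak 5.
Total crew member-days = 28 over 6 days ⇒ peak ≥ ⌈28/6⌉ = 5, so 5 is optimal.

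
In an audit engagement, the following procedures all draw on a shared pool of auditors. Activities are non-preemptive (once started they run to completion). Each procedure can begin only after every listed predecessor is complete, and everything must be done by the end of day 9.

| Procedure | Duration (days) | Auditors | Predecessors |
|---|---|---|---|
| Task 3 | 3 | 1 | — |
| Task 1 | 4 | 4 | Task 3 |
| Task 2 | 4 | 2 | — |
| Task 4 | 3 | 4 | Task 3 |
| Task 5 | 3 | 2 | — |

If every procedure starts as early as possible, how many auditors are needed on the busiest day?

10

Early-start schedule: Task 3@1, Task 1@4, Task 2@1, Task 4@4, Task 5@1.
Load per day: day 1: 5, day 2: 5, day 3: 5, day 4: 10, day 5: 8, day 6: 8, day 7: 4, day 8: 0, day 9: 0.
Peak is 10.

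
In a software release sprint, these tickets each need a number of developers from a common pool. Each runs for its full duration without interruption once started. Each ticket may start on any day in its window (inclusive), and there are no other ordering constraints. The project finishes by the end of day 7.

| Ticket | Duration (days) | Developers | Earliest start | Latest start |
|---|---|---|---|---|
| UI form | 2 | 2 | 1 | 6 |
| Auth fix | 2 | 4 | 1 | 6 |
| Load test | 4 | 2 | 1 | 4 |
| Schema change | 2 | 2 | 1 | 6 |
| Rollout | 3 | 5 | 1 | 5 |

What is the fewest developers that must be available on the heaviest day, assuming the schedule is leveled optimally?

Early-start (UI form@1, Auth fix@1, Load test@1, Schema change@1, Rollout@1) gives peak 15: d1:15  d2:15  d3:7  d4:2  d5:0  d6:0  d7:0.
Shift Auth fix→3, Rollout→5.
Schedule UI form@1, Auth fix@3, Load test@1, Schema change@1, Rollout@5: d1:6  d2:6  d3:6  d4:6  d5:5  d6:5  d7:5 — peak 6.
Total developer-days = 39 over 7 days ⇒ peak ≥ ⌈39/7⌉ = 6, so 6 is optimal.

6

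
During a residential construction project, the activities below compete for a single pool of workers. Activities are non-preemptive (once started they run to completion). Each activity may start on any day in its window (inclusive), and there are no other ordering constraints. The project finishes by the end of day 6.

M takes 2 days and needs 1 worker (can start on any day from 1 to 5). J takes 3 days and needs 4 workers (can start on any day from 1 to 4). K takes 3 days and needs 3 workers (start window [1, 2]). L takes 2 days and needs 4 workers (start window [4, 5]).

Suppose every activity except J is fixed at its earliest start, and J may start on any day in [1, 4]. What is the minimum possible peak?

J@1: d1:8  d2:8  d3:7  d4:4  d5:4  d6:0 → peak 8
J@2: d1:4  d2:8  d3:7  d4:8  d5:4  d6:0 → peak 8
J@3: d1:4  d2:4  d3:7  d4:8  d5:8  d6:0 → peak 8
J@4: d1:4  d2:4  d3:3  d4:8  d5:8  d6:4 → peak 8
Best is J@1, peak 8.

8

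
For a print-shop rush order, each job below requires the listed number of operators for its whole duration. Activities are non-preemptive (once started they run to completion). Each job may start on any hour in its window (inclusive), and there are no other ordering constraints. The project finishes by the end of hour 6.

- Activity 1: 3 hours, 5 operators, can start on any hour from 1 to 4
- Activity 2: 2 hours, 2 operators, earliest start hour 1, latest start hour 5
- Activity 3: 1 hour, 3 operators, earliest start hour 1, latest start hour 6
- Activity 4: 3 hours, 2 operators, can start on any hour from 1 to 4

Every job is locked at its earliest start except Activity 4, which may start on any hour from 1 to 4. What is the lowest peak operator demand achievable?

10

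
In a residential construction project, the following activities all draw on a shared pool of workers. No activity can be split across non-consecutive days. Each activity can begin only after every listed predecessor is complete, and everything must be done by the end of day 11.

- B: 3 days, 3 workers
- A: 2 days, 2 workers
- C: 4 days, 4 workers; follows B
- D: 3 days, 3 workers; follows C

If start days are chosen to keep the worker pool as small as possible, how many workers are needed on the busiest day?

Schedule B@1, A@1, C@4, D@8: d1:5  d2:5  d3:3  d4:4  d5:4  d6:4  d7:4  d8:3  d9:3  d10:3  d11:0 — peak 5.

5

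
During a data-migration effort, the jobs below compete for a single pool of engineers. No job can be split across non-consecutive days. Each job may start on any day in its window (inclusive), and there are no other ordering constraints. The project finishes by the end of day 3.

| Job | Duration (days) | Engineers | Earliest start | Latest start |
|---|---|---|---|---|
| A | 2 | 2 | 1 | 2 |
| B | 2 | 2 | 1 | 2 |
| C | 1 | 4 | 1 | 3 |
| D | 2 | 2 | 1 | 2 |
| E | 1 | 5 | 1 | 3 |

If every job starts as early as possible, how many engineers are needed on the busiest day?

15

Early-start schedule: A@1, B@1, C@1, D@1, E@1.
Load per day: day 1: 15, day 2: 6, day 3: 0.
Peak is 15.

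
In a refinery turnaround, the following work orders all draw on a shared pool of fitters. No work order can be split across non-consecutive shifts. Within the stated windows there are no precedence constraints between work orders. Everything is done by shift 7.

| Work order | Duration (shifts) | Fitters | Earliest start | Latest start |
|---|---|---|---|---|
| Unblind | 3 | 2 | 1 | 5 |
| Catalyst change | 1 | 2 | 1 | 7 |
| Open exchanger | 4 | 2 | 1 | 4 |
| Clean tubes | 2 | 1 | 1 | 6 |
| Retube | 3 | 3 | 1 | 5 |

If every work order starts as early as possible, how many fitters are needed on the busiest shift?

10

Early-start schedule: Unblind@1, Catalyst change@1, Open exchanger@1, Clean tubes@1, Retube@1.
Load per shift: shift 1: 10, shift 2: 8, shift 3: 7, shift 4: 2, shift 5: 0, shift 6: 0, shift 7: 0.
Peak is 10.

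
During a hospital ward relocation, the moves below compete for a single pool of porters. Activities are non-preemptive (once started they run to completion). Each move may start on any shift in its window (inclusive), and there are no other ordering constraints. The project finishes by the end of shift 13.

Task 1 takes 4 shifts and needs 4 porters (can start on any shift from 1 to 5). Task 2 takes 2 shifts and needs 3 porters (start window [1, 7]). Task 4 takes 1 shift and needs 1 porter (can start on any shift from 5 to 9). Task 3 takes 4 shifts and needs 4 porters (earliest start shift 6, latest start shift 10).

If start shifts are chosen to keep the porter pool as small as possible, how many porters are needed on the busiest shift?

4

Early-start (Task 1@1, Task 2@1, Task 4@5, Task 3@6) gives peak 7: s1:7  s2:7  s3:4  s4:4  s5:1  s6:4  s7:4  s8:4  s9:4  s10:0  s11:0  s12:0  s13:0.
Shift Task 2→5, Task 3→7.
Schedule Task 1@1, Task 2@5, Task 4@5, Task 3@7: s1:4  s2:4  s3:4  s4:4  s5:4  s6:3  s7:4  s8:4  s9:4  s10:4  s11:0  s12:0  s13:0 — peak 4.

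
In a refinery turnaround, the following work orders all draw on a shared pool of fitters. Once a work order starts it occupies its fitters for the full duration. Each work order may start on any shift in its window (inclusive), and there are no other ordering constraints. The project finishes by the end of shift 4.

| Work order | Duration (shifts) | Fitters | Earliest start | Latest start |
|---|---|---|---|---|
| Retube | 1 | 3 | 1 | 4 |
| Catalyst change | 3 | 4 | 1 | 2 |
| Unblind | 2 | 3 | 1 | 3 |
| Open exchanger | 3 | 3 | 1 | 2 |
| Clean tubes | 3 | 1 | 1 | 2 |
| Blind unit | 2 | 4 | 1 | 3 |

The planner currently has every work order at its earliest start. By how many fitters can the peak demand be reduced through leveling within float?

Early-start peak: s1:18  s2:15  s3:8  s4:0 ⇒ 18.
Leveled (Retube@1, Catalyst change@1, Unblind@1, Open exchanger@2, Clean tubes@1, Blind unit@3): s1:11  s2:11  s3:12  s4:7 ⇒ 12.
Reduction 18 − 12 = 6.

6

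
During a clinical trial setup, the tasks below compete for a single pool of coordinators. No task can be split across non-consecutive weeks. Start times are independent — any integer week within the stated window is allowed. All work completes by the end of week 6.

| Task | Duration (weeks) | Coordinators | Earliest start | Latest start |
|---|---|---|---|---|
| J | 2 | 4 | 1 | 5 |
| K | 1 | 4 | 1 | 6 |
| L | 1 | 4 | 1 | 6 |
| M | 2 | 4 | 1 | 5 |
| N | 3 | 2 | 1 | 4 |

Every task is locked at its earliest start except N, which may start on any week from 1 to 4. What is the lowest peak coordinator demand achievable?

N@1: w1:18  w2:10  w3:2  w4:0  w5:0  w6:0 → peak 18
N@2: w1:16  w2:10  w3:2  w4:2  w5:0  w6:0 → peak 16
N@3: w1:16  w2:8  w3:2  w4:2  w5:2  w6:0 → peak 16
N@4: w1:16  w2:8  w3:0  w4:2  w5:2  w6:2 → peak 16
Best is N@2, peak 16.

16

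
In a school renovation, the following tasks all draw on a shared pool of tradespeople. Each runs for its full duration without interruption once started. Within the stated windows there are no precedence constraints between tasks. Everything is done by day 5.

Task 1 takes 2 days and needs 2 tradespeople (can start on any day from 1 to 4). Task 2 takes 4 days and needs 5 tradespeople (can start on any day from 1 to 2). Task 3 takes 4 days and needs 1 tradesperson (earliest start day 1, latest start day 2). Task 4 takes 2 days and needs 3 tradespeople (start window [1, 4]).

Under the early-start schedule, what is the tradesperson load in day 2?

11

At early start, day 2 has: Task 1, Task 2, Task 3, Task 4.
Demand: 2 + 5 + 1 + 3 = 11.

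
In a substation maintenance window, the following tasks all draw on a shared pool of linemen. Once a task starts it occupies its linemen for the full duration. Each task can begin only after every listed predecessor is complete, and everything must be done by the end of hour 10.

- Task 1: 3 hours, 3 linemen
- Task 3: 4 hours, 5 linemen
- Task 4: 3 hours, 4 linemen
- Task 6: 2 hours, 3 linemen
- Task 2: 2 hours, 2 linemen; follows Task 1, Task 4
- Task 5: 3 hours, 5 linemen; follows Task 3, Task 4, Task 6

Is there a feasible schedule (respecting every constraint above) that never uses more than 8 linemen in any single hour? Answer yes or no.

yes

Schedule Task 1@1, Task 3@1, Task 4@5, Task 6@4, Task 2@8, Task 5@8: h1:8  h2:8  h3:8  h4:8  h5:7  h6:4  h7:4  h8:7  h9:7  h10:5 — peak 8 ≤ 8.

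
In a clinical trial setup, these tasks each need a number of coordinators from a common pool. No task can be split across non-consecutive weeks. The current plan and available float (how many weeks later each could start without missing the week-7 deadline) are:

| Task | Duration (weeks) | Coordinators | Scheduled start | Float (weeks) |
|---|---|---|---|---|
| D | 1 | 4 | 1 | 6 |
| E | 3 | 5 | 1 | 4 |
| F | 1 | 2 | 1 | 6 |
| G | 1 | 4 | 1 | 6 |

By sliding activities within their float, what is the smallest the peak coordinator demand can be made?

5

Early-start (D@1, E@1, F@1, G@1) gives peak 15: w1:15  w2:5  w3:5  w4:0  w5:0  w6:0  w7:0.
Shift E→2, F→5, G→6.
Schedule D@1, E@2, F@5, G@6: w1:4  w2:5  w3:5  w4:5  w5:2  w6:4  w7:0 — peak 5.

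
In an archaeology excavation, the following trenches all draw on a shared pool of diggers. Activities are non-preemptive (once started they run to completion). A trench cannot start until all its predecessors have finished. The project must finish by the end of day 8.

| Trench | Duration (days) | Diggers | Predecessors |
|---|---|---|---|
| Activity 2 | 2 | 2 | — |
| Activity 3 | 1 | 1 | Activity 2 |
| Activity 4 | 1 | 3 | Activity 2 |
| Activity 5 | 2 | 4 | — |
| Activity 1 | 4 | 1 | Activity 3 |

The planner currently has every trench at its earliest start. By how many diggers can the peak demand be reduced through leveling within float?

Early-start peak: d1:6  d2:6  d3:4  d4:1  d5:1  d6:1  d7:1  d8:0 ⇒ 6.
Leveled (Activity 2@1, Activity 3@3, Activity 4@3, Activity 5@4, Activity 1@4): d1:2  d2:2  d3:4  d4:5  d5:5  d6:1  d7:1  d8:0 ⇒ 5.
Reduction 6 − 5 = 1.

1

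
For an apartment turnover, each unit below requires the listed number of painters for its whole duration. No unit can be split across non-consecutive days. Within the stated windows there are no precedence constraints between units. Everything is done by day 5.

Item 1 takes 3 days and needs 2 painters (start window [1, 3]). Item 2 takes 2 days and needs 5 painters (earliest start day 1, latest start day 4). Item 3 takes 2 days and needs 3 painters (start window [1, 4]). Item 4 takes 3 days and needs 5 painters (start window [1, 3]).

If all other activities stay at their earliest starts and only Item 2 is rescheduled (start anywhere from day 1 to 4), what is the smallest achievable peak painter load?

10

Item 2@1: d1:15  d2:15  d3:7  d4:0  d5:0 → peak 15
Item 2@2: d1:10  d2:15  d3:12  d4:0  d5:0 → peak 15
Item 2@3: d1:10  d2:10  d3:12  d4:5  d5:0 → peak 12
Item 2@4: d1:10  d2:10  d3:7  d4:5  d5:5 → peak 10
Best is Item 2@4, peak 10.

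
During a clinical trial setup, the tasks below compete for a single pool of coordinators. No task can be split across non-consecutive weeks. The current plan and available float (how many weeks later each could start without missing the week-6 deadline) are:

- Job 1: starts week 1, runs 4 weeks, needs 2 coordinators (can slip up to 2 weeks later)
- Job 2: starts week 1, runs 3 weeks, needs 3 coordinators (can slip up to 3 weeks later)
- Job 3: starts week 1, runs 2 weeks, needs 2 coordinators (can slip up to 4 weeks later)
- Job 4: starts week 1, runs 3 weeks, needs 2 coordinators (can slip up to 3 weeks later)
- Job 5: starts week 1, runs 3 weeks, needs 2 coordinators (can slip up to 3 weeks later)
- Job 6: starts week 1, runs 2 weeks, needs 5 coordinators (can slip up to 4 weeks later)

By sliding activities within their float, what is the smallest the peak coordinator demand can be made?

8

Early-start (Job 1@1, Job 2@1, Job 3@1, Job 4@1, Job 5@1, Job 6@1) gives peak 16: w1:16  w2:16  w3:9  w4:2  w5:0  w6:0.
Shift Job 2→4, Job 6→5.
Schedule Job 1@1, Job 2@4, Job 3@1, Job 4@1, Job 5@1, Job 6@5: w1:8  w2:8  w3:6  w4:5  w5:8  w6:8 — peak 8.
Total coordinator-weeks = 43 over 6 weeks ⇒ peak ≥ ⌈43/6⌉ = 8, so 8 is optimal.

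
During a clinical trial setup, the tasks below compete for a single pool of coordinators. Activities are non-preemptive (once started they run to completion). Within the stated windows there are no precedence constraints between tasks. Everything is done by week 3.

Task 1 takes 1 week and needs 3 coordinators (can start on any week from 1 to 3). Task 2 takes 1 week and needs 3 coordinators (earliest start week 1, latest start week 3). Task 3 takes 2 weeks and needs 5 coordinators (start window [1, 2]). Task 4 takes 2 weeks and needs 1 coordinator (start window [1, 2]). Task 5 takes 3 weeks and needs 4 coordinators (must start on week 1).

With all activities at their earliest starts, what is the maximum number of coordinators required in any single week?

16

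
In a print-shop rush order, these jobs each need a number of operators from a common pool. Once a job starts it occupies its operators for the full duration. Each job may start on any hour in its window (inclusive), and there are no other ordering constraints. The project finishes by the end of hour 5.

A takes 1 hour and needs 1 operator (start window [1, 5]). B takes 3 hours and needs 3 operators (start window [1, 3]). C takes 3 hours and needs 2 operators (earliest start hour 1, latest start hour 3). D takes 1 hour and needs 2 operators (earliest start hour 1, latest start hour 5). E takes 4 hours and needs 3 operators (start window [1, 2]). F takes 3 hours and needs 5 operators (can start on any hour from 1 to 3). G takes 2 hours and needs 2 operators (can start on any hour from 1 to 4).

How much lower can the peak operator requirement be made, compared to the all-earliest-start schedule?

5

Early-start peak: h1:18  h2:15  h3:13  h4:3  h5:0 ⇒ 18.
Leveled (A@1, B@1, C@1, D@1, E@1, F@2, G@4): h1:11  h2:13  h3:13  h4:10  h5:2 ⇒ 13.
Reduction 18 − 13 = 5.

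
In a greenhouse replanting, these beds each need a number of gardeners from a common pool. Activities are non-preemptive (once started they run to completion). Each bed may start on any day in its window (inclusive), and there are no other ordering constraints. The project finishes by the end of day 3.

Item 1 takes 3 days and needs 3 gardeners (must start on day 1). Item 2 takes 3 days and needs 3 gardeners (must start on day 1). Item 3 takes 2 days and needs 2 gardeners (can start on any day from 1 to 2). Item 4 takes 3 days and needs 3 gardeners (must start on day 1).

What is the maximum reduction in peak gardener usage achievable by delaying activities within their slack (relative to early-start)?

Early-start peak: d1:11  d2:11  d3:9 ⇒ 11.
Leveled (Item 1@1, Item 2@1, Item 3@1, Item 4@1): d1:11  d2:11  d3:9 ⇒ 11.
Reduction 11 − 11 = 0.

0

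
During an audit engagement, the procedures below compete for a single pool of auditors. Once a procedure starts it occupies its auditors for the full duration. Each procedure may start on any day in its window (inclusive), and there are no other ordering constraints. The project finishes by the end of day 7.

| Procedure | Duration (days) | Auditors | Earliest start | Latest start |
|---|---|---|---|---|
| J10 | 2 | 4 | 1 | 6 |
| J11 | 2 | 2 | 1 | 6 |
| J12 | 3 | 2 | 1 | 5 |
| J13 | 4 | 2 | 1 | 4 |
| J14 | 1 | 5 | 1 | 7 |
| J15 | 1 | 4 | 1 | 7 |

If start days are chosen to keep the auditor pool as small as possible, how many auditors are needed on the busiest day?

6

Early-start (J10@1, J11@1, J12@1, J13@1, J14@1, J15@1) gives peak 19: d1:19  d2:10  d3:4  d4:2  d5:0  d6:0  d7:0.
Shift J12→3, J13→3, J14→7, J15→6.
Schedule J10@1, J11@1, J12@3, J13@3, J14@7, J15@6: d1:6  d2:6  d3:4  d4:4  d5:4  d6:6  d7:5 — peak 6.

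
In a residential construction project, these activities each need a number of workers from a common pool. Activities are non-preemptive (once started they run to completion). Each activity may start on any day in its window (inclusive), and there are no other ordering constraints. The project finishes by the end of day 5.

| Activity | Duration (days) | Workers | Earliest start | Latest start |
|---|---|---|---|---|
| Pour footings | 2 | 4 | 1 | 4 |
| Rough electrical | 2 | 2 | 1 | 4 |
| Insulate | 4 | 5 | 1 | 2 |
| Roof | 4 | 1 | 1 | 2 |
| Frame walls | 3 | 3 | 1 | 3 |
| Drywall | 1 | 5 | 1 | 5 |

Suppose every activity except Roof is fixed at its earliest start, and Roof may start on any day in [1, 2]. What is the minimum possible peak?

19

Roof@1: d1:20  d2:15  d3:9  d4:6  d5:0 → peak 20
Roof@2: d1:19  d2:15  d3:9  d4:6  d5:1 → peak 19
Best is Roof@2, peak 19.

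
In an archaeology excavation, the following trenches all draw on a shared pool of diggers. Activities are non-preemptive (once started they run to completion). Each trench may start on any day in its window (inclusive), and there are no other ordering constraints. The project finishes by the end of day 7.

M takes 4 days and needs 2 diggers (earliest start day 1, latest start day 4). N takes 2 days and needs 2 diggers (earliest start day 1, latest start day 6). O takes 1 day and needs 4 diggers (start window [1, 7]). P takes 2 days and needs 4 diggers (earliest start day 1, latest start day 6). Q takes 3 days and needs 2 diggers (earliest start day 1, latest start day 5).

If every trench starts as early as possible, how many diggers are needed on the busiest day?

Early-start schedule: M@1, N@1, O@1, P@1, Q@1.
Load per day: day 1: 14, day 2: 10, day 3: 4, day 4: 2, day 5: 0, day 6: 0, day 7: 0.
Peak is 14.

14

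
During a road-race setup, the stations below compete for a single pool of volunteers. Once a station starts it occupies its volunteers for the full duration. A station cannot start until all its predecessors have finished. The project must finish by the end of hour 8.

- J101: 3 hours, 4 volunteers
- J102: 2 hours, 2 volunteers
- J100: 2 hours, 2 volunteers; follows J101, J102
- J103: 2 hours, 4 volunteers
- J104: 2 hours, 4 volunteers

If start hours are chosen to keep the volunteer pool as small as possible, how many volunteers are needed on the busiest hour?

6

Early-start (J101@1, J102@1, J100@4, J103@1, J104@1) gives peak 14: h1:14  h2:14  h3:4  h4:2  h5:2  h6:0  h7:0  h8:0.
Shift J103→4, J104→6.
Schedule J101@1, J102@1, J100@4, J103@4, J104@6: h1:6  h2:6  h3:4  h4:6  h5:6  h6:4  h7:4  h8:0 — peak 6.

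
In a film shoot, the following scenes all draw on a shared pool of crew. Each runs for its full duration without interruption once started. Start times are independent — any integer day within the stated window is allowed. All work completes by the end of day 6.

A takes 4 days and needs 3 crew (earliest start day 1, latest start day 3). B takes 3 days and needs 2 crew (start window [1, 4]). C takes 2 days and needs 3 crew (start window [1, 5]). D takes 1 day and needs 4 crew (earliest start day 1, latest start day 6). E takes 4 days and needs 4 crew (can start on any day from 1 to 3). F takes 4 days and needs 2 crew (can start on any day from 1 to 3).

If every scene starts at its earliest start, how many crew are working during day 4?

9

At early start, day 4 has: A, E, F.
Demand: 3 + 4 + 2 = 9.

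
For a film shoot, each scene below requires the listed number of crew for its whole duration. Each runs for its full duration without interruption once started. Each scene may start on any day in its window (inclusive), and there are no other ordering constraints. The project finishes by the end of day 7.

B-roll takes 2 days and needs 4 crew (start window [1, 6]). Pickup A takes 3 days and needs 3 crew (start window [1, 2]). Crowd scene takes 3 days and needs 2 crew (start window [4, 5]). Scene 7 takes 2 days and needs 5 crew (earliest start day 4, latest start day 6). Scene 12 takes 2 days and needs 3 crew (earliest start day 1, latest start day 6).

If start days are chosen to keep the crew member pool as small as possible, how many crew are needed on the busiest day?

Early-start (B-roll@1, Pickup A@1, Crowd scene@4, Scene 7@4, Scene 12@1) gives peak 10: d1:10  d2:10  d3:3  d4:7  d5:7  d6:2  d7:0.
Shift Scene 12→6.
Schedule B-roll@1, Pickup A@1, Crowd scene@4, Scene 7@4, Scene 12@6: d1:7  d2:7  d3:3  d4:7  d5:7  d6:5  d7:3 — peak 7.

7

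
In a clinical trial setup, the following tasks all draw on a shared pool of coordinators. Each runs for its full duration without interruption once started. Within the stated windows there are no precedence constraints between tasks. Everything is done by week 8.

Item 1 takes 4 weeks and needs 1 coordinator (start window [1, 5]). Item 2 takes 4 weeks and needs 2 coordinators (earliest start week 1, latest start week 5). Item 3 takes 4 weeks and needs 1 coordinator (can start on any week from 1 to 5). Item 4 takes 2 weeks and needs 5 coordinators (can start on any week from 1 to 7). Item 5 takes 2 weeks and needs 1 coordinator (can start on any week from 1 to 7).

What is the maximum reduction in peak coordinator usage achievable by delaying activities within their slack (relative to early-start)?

Early-start peak: w1:10  w2:10  w3:4  w4:4  w5:0  w6:0  w7:0  w8:0 ⇒ 10.
Leveled (Item 1@1, Item 2@1, Item 3@1, Item 4@5, Item 5@1): w1:5  w2:5  w3:4  w4:4  w5:5  w6:5  w7:0  w8:0 ⇒ 5.
Reduction 10 − 5 = 5.

5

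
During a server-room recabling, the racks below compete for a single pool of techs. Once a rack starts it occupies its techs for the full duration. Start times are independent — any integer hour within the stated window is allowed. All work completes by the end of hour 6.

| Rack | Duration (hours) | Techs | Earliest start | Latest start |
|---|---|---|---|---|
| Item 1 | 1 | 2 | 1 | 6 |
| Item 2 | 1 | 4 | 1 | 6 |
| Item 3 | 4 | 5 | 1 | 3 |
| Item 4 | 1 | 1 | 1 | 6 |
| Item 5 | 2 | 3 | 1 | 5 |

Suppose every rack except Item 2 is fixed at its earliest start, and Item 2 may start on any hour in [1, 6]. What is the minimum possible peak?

Item 2@1: h1:15  h2:8  h3:5  h4:5  h5:0  h6:0 → peak 15
Item 2@2: h1:11  h2:12  h3:5  h4:5  h5:0  h6:0 → peak 12
Item 2@3: h1:11  h2:8  h3:9  h4:5  h5:0  h6:0 → peak 11
Item 2@4: h1:11  h2:8  h3:5  h4:9  h5:0  h6:0 → peak 11
Item 2@5: h1:11  h2:8  h3:5  h4:5  h5:4  h6:0 → peak 11
Item 2@6: h1:11  h2:8  h3:5  h4:5  h5:0  h6:4 → peak 11
Best is Item 2@3, peak 11.

11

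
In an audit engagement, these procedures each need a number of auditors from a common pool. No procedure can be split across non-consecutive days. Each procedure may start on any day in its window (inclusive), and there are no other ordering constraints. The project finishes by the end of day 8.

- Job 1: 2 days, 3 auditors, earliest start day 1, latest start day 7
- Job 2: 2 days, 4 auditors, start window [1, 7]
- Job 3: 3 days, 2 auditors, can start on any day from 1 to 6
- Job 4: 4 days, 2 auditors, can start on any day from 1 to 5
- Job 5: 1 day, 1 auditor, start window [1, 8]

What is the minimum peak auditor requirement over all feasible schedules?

Early-start (Job 1@1, Job 2@1, Job 3@1, Job 4@1, Job 5@1) gives peak 12: d1:12  d2:11  d3:4  d4:2  d5:0  d6:0  d7:0  d8:0.
Shift Job 2→3, Job 3→5, Job 4→5.
Schedule Job 1@1, Job 2@3, Job 3@5, Job 4@5, Job 5@1: d1:4  d2:3  d3:4  d4:4  d5:4  d6:4  d7:4  d8:2 — peak 4.
Total auditor-days = 29 over 8 days ⇒ peak ≥ ⌈29/8⌉ = 4, so 4 is optimal.

4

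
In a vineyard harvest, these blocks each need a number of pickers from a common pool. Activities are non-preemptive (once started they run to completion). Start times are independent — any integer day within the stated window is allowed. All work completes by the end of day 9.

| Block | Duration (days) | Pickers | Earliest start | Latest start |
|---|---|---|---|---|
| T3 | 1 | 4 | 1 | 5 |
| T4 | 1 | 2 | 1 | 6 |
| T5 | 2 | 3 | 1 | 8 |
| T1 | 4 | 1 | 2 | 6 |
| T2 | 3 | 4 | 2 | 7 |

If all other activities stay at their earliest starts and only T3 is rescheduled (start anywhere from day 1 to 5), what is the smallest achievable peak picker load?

T3@1: d1:9  d2:8  d3:5  d4:5  d5:1  d6:0  d7:0  d8:0  d9:0 → peak 9
T3@2: d1:5  d2:12  d3:5  d4:5  d5:1  d6:0  d7:0  d8:0  d9:0 → peak 12
T3@3: d1:5  d2:8  d3:9  d4:5  d5:1  d6:0  d7:0  d8:0  d9:0 → peak 9
T3@4: d1:5  d2:8  d3:5  d4:9  d5:1  d6:0  d7:0  d8:0  d9:0 → peak 9
T3@5: d1:5  d2:8  d3:5  d4:5  d5:5  d6:0  d7:0  d8:0  d9:0 → peak 8
Best is T3@5, peak 8.

8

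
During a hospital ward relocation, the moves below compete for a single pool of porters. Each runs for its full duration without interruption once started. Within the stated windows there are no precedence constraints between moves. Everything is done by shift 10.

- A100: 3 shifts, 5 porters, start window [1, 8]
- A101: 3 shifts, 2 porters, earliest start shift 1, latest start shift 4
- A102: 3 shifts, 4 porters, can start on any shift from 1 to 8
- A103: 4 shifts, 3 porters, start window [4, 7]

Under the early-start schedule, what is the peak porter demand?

11

Early-start schedule: A100@1, A101@1, A102@1, A103@4.
Load per shift: shift 1: 11, shift 2: 11, shift 3: 11, shift 4: 3, shift 5: 3, shift 6: 3, shift 7: 3, shift 8: 0, shift 9: 0, shift 10: 0.
Peak is 11.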